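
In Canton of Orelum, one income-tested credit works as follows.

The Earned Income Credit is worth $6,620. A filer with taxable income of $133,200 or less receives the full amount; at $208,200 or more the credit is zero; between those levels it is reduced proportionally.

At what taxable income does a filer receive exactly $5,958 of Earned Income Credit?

$140,700

$5,958 is 5,958/6,620 of the full $6,620, so 662/6,620 of the $75,000 range has been used: income = $133,200 + $75,000 × 662/6,620 = $140,700.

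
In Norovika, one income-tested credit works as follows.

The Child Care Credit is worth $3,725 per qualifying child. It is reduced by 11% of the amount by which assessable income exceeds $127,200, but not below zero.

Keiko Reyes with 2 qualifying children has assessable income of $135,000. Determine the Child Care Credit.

$6,592

Child Care Credit: base = 2 × $3,725 = $7,450. 11% of the $7,800 excess over $127,200 is $858; credit = $7,450 − $858 = $6,592.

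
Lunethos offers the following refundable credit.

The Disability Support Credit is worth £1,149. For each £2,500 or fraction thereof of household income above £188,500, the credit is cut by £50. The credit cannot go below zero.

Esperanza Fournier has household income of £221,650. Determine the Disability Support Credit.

£449

Disability Support Credit: income exceeds £188,500 by £33,150, which is 14 full-or-partial £2,500 increments; reduction = 14 × £50 = £700, leaving £449.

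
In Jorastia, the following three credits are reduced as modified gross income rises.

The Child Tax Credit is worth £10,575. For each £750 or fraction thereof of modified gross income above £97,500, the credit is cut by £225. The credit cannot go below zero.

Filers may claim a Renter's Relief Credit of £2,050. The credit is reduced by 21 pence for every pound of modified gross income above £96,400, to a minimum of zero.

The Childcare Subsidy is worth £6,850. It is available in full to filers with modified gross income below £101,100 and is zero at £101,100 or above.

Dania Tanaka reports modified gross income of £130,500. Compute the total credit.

£675

Child Tax Credit: income exceeds £97,500 by £33,000, which is 44 full-or-partial £750 increments; reduction = 44 × £225 = £9,900, leaving £675.
Renter's Relief Credit: 21% of the £34,100 excess over £96,400 is £7,161 ≥ base, so the credit is £0.
Childcare Subsidy: £130,500 meets or exceeds the £101,100 cutoff, so the credit is £0.
Total: £675 + £0 + £0 = £675.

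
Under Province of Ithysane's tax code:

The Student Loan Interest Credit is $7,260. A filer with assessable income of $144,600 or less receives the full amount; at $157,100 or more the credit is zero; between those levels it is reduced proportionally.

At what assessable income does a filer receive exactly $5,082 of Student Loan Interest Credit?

$5,082 is 5,082/7,260 of the full $7,260, so 2,178/7,260 of the $12,500 range has been used: income = $144,600 + $12,500 × 2,178/7,260 = $148,350.

$148,350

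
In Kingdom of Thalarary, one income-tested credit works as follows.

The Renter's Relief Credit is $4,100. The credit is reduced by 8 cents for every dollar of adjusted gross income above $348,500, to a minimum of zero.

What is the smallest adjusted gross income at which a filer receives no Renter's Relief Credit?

$399,750

The credit falls by 8% of each dollar above $348,500, so it reaches zero when the excess is $4,100 / 8% = $51,250: income = $348,500 + $51,250 = $399,750.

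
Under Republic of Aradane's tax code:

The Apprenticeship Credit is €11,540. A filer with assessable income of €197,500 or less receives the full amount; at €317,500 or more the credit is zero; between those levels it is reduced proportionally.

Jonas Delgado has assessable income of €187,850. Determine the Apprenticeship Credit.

€11,540

Apprenticeship Credit: €187,850 is at or below the €197,500 threshold, so the full €11,540 applies.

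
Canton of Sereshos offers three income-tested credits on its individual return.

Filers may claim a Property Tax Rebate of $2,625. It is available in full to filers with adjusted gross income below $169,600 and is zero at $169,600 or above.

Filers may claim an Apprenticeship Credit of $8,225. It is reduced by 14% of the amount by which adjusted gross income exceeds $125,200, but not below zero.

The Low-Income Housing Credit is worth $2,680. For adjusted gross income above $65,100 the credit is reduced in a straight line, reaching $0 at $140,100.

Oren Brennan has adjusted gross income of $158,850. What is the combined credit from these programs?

Property Tax Rebate: $158,850 is below the $169,600 cutoff, so the full $2,625 applies.
Apprenticeship Credit: 14% of the $33,650 excess over $125,200 is $4,711; credit = $8,225 − $4,711 = $3,514.
Low-Income Housing Credit: $158,850 is at or above $140,100, so the credit is $0.
Total: $2,625 + $3,514 + $0 = $6,139.

$6,139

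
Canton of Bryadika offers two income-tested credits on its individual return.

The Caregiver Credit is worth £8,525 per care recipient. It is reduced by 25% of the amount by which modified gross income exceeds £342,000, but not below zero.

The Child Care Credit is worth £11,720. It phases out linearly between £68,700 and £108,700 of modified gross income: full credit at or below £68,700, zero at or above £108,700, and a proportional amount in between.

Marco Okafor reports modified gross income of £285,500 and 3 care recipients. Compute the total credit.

Caregiver Credit: base = 3 × £8,525 = £25,575. £285,500 is at or below the £342,000 threshold, so the full £25,575 applies.
Child Care Credit: £285,500 is at or above £108,700, so the credit is £0.
Total: £25,575 + £0 = £25,575.

£25,575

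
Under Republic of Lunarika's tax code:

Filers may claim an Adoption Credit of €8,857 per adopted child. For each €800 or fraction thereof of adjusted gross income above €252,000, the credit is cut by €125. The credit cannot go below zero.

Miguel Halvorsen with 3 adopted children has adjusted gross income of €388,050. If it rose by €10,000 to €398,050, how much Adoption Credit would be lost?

At €388,050 — base = 3 × €8,857 = €26,571. income exceeds €252,000 by €136,050, which is 171 full-or-partial €800 increments; reduction = 171 × €125 = €21,375, leaving €5,196.
At €398,050 — base = 3 × €8,857 = €26,571. income exceeds €252,000 by €146,050, which is 183 full-or-partial €800 increments; reduction = 183 × €125 = €22,875, leaving €3,696.
Lost: €5,196 − €3,696 = €1,500.

€1,500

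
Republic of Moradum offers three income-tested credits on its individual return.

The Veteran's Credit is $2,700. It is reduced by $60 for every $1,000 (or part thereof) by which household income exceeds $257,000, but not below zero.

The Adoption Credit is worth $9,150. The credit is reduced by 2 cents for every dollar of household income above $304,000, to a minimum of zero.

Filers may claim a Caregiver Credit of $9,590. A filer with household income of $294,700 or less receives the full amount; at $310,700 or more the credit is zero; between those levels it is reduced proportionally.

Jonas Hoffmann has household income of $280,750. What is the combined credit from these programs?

$20,000

Veteran's Credit: income exceeds $257,000 by $23,750, which is 24 full-or-partial $1,000 increments; reduction = 24 × $60 = $1,440, leaving $1,260.
Adoption Credit: $280,750 is at or below the $304,000 threshold, so the full $9,150 applies.
Caregiver Credit: $280,750 is at or below the $294,700 threshold, so the full $9,590 applies.
Total: $1,260 + $9,150 + $9,590 = $20,000.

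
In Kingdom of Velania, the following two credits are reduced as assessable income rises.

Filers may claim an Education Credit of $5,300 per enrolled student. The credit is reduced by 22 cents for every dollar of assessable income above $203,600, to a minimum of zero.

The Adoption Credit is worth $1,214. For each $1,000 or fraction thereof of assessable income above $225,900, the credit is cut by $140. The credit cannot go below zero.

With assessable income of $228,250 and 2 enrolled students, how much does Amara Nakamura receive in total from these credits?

Education Credit: base = 2 × $5,300 = $10,600. 22% of the $24,650 excess over $203,600 is $5,423; credit = $10,600 − $5,423 = $5,177.
Adoption Credit: income exceeds $225,900 by $2,350, which is 3 full-or-partial $1,000 increments; reduction = 3 × $140 = $420, leaving $794.
Total: $5,177 + $794 = $5,971.

$5,971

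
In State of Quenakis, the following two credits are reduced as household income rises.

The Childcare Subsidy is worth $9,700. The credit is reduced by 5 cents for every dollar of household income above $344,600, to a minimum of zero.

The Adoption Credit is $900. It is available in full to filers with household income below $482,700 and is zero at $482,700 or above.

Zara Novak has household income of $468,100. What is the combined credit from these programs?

$4,425

Childcare Subsidy: 5% of the $123,500 excess over $344,600 is $6,175; credit = $9,700 − $6,175 = $3,525.
Adoption Credit: $468,100 is below the $482,700 cutoff, so the full $900 applies.
Total: $3,525 + $900 = $4,425.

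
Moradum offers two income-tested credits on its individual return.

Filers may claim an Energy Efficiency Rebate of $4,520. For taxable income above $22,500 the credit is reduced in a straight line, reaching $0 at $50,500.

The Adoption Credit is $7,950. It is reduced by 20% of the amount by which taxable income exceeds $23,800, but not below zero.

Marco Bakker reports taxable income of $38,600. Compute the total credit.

Energy Efficiency Rebate: $38,600 is $16,100 into a $28,000 phase-out range, leaving 11,900/28,000 of the credit: $4,520 × 11,900/28,000 = $1,921.
Adoption Credit: 20% of the $14,800 excess over $23,800 is $2,960; credit = $7,950 − $2,960 = $4,990.
Total: $1,921 + $4,990 = $6,911.

$6,911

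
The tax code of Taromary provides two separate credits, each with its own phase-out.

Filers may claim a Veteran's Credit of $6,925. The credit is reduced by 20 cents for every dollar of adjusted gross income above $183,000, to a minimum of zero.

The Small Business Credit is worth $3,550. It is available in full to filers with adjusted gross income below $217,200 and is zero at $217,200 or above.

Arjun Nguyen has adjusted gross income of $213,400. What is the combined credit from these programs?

Veteran's Credit: 20% of the $30,400 excess over $183,000 is $6,080; credit = $6,925 − $6,080 = $845.
Small Business Credit: $213,400 is below the $217,200 cutoff, so the full $3,550 applies.
Total: $845 + $3,550 = $4,395.

$4,395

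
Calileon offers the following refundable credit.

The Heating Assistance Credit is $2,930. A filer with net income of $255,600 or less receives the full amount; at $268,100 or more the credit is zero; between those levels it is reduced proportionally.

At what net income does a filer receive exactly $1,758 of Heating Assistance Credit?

$260,600

$1,758 is 1,758/2,930 of the full $2,930, so 1,172/2,930 of the $12,500 range has been used: income = $255,600 + $12,500 × 1,172/2,930 = $260,600.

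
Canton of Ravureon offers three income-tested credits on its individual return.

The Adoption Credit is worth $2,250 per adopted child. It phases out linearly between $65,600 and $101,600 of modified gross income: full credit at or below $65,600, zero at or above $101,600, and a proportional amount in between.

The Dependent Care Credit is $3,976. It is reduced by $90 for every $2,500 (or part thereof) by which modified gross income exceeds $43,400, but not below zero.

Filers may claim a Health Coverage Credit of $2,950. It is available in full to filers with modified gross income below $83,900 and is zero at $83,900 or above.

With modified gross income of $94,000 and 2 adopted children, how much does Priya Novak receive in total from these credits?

$3,036

Adoption Credit: base = 2 × $2,250 = $4,500. $94,000 is $28,400 into a $36,000 phase-out range, leaving 7,600/36,000 of the credit: $4,500 × 7,600/36,000 = $950.
Dependent Care Credit: income exceeds $43,400 by $50,600, which is 21 full-or-partial $2,500 increments; reduction = 21 × $90 = $1,890, leaving $2,086.
Health Coverage Credit: $94,000 meets or exceeds the $83,900 cutoff, so the credit is $0.
Total: $950 + $2,086 + $0 = $3,036.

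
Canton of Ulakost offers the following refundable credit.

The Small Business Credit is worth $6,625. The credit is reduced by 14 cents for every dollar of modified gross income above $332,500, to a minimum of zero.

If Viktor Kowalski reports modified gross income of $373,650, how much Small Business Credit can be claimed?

Small Business Credit: 14% of the $41,150 excess over $332,500 is $5,761; credit = $6,625 − $5,761 = $864.

$864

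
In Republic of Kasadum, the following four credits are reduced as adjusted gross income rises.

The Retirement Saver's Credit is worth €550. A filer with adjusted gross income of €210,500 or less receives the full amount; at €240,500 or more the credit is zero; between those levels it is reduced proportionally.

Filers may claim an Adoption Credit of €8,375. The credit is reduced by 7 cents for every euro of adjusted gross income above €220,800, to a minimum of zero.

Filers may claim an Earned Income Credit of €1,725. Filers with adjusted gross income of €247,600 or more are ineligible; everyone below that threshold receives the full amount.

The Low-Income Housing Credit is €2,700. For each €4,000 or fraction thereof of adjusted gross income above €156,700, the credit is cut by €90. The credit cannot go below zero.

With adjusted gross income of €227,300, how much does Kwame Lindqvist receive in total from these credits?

€10,967

Retirement Saver's Credit: €227,300 is €16,800 into a €30,000 phase-out range, leaving 13,200/30,000 of the credit: €550 × 13,200/30,000 = €242.
Adoption Credit: 7% of the €6,500 excess over €220,800 is €455; credit = €8,375 − €455 = €7,920.
Earned Income Credit: €227,300 is below the €247,600 cutoff, so the full €1,725 applies.
Low-Income Housing Credit: income exceeds €156,700 by €70,600, which is 18 full-or-partial €4,000 increments; reduction = 18 × €90 = €1,620, leaving €1,080.
Total: €242 + €7,920 + €1,725 + €1,080 = €10,967.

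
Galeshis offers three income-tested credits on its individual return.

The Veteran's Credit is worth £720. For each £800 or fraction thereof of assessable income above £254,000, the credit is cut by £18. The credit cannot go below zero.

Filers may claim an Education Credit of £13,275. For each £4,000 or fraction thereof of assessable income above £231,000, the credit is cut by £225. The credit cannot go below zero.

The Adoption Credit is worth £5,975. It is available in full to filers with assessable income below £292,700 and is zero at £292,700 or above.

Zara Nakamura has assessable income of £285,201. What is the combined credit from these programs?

£16,100

Veteran's Credit: income exceeds £254,000 by £31,201 → 40 increments × £18 = £720 ≥ base, so the credit is £0.
Education Credit: income exceeds £231,000 by £54,201, which is 14 full-or-partial £4,000 increments; reduction = 14 × £225 = £3,150, leaving £10,125.
Adoption Credit: £285,201 is below the £292,700 cutoff, so the full £5,975 applies.
Total: £0 + £10,125 + £5,975 = £16,100.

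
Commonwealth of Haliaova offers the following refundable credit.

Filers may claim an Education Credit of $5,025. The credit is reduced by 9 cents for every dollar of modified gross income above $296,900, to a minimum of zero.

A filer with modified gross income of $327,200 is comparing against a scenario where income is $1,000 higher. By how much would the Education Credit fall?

At $327,200 — 9% of the $30,300 excess over $296,900 is $2,727; credit = $5,025 − $2,727 = $2,298.
At $328,200 — 9% of the $31,300 excess over $296,900 is $2,817; credit = $5,025 − $2,817 = $2,208.
Lost: $2,298 − $2,208 = $90.

$90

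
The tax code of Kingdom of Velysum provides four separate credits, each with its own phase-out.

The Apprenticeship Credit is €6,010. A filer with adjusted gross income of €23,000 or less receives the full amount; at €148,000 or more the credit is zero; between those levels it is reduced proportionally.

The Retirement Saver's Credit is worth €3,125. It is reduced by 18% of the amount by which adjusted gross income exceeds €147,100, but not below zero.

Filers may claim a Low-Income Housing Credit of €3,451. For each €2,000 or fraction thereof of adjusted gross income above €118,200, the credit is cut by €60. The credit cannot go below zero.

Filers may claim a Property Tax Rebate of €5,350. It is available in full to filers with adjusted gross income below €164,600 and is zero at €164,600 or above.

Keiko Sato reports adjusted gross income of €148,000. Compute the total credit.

Apprenticeship Credit: €148,000 is at or above €148,000, so the credit is €0.
Retirement Saver's Credit: 18% of the €900 excess over €147,100 is €162; credit = €3,125 − €162 = €2,963.
Low-Income Housing Credit: income exceeds €118,200 by €29,800, which is 15 full-or-partial €2,000 increments; reduction = 15 × €60 = €900, leaving €2,551.
Property Tax Rebate: €148,000 is below the €164,600 cutoff, so the full €5,350 applies.
Total: €0 + €2,963 + €2,551 + €5,350 = €10,864.

€10,864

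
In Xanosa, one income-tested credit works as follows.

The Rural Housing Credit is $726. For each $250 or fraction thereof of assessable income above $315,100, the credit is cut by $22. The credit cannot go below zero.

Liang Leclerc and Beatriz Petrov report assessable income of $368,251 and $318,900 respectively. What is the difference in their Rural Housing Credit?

Liang ($368,251): Rural Housing Credit: income exceeds $315,100 by $53,151 → 213 increments × $22 = $4,686 ≥ base, so the credit is $0.
Beatriz ($318,900): Rural Housing Credit: income exceeds $315,100 by $3,800, which is 16 full-or-partial $250 increments; reduction = 16 × $22 = $352, leaving $374.
Difference: |$0 − $374| = $374.

$374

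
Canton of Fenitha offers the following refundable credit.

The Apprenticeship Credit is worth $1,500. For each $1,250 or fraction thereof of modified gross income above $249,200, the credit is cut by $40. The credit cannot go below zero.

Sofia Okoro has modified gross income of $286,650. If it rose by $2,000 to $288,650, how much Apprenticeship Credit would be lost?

$80

At $286,650 — income exceeds $249,200 by $37,450, which is 30 full-or-partial $1,250 increments; reduction = 30 × $40 = $1,200, leaving $300.
At $288,650 — income exceeds $249,200 by $39,450, which is 32 full-or-partial $1,250 increments; reduction = 32 × $40 = $1,280, leaving $220.
Lost: $300 − $220 = $80.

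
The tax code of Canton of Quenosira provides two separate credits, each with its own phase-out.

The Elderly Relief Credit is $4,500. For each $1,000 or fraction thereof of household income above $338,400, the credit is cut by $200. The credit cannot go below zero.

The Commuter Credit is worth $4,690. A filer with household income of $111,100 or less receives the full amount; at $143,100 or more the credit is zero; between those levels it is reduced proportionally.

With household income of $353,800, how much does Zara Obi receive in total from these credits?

Elderly Relief Credit: income exceeds $338,400 by $15,400, which is 16 full-or-partial $1,000 increments; reduction = 16 × $200 = $3,200, leaving $1,300.
Commuter Credit: $353,800 is at or above $143,100, so the credit is $0.
Total: $1,300 + $0 = $1,300.

$1,300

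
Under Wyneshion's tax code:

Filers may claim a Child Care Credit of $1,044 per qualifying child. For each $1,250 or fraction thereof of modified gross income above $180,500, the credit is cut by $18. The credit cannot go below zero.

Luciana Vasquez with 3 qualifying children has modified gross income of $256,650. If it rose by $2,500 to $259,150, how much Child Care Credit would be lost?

$36

At $256,650 — base = 3 × $1,044 = $3,132. income exceeds $180,500 by $76,150, which is 61 full-or-partial $1,250 increments; reduction = 61 × $18 = $1,098, leaving $2,034.
At $259,150 — base = 3 × $1,044 = $3,132. income exceeds $180,500 by $78,650, which is 63 full-or-partial $1,250 increments; reduction = 63 × $18 = $1,134, leaving $1,998.
Lost: $2,034 − $1,998 = $36.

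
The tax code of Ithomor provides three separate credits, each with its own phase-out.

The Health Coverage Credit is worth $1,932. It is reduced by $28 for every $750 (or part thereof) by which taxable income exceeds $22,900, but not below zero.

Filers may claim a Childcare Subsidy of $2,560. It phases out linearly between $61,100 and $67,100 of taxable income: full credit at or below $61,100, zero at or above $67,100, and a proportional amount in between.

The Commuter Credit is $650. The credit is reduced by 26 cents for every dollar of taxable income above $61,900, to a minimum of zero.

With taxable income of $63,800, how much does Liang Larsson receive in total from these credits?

$1,956

Health Coverage Credit: income exceeds $22,900 by $40,900, which is 55 full-or-partial $750 increments; reduction = 55 × $28 = $1,540, leaving $392.
Childcare Subsidy: $63,800 is $2,700 into a $6,000 phase-out range, leaving 3,300/6,000 of the credit: $2,560 × 3,300/6,000 = $1,408.
Commuter Credit: 26% of the $1,900 excess over $61,900 is $494; credit = $650 − $494 = $156.
Total: $392 + $1,408 + $156 = $1,956.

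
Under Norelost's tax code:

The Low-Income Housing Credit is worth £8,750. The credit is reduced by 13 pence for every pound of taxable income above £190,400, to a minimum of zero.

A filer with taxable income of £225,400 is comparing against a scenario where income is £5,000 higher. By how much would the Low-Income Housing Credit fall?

At £225,400 — 13% of the £35,000 excess over £190,400 is £4,550; credit = £8,750 − £4,550 = £4,200.
At £230,400 — 13% of the £40,000 excess over £190,400 is £5,200; credit = £8,750 − £5,200 = £3,550.
Lost: £4,200 − £3,550 = £650.

£650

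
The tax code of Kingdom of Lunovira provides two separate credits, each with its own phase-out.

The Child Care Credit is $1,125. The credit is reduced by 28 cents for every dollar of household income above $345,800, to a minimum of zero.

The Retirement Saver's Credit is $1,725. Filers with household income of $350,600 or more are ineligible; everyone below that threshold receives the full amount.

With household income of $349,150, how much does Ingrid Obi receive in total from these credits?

Child Care Credit: 28% of the $3,350 excess over $345,800 is $938; credit = $1,125 − $938 = $187.
Retirement Saver's Credit: $349,150 is below the $350,600 cutoff, so the full $1,725 applies.
Total: $187 + $1,725 = $1,912.

$1,912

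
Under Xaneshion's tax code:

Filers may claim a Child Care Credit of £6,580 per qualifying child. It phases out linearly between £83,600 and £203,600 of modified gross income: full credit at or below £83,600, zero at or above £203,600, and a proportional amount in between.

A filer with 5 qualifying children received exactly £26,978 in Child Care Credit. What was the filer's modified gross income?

£105,200

Full credit = 5 × £6,580 = £32,900.
£26,978 is 26,978/32,900 of the full £32,900, so 5,922/32,900 of the £120,000 range has been used: income = £83,600 + £120,000 × 5,922/32,900 = £105,200.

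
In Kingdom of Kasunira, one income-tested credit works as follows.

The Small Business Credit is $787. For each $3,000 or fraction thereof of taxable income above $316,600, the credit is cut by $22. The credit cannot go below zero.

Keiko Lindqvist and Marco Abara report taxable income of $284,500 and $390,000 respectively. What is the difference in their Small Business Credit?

Keiko ($284,500): Small Business Credit: $284,500 is at or below the $316,600 threshold, so the full $787 applies.
Marco ($390,000): Small Business Credit: income exceeds $316,600 by $73,400, which is 25 full-or-partial $3,000 increments; reduction = 25 × $22 = $550, leaving $237.
Difference: |$787 − $237| = $550.

$550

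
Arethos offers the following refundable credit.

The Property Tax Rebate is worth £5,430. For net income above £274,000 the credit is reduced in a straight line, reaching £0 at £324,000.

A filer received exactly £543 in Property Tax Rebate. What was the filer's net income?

£543 is 543/5,430 of the full £5,430, so 4,887/5,430 of the £50,000 range has been used: income = £274,000 + £50,000 × 4,887/5,430 = £319,000.

£319,000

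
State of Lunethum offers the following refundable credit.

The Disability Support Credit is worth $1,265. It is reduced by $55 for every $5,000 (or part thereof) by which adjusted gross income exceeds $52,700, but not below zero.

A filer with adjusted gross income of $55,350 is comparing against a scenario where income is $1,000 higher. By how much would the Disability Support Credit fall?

$0

At $55,350 — income exceeds $52,700 by $2,650, which is 1 full-or-partial $5,000 increment; reduction = 1 × $55 = $55, leaving $1,210.
At $56,350 — income exceeds $52,700 by $3,650, which is 1 full-or-partial $5,000 increment; reduction = 1 × $55 = $55, leaving $1,210.
Lost: $1,210 − $1,210 = $0.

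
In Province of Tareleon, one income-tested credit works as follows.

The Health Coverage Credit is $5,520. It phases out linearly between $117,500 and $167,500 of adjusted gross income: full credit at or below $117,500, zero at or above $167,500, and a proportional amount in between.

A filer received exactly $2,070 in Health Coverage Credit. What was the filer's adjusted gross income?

$148,750

$2,070 is 2,070/5,520 of the full $5,520, so 3,450/5,520 of the $50,000 range has been used: income = $117,500 + $50,000 × 3,450/5,520 = $148,750.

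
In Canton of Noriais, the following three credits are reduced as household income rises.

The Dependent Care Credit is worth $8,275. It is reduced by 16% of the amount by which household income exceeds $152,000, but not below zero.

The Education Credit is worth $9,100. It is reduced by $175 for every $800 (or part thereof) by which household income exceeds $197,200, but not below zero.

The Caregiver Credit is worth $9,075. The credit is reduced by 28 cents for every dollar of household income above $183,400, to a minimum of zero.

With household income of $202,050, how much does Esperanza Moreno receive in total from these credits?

Dependent Care Credit: 16% of the $50,050 excess over $152,000 is $8,008; credit = $8,275 − $8,008 = $267.
Education Credit: income exceeds $197,200 by $4,850, which is 7 full-or-partial $800 increments; reduction = 7 × $175 = $1,225, leaving $7,875.
Caregiver Credit: 28% of the $18,650 excess over $183,400 is $5,222; credit = $9,075 − $5,222 = $3,853.
Total: $267 + $7,875 + $3,853 = $11,995.

$11,995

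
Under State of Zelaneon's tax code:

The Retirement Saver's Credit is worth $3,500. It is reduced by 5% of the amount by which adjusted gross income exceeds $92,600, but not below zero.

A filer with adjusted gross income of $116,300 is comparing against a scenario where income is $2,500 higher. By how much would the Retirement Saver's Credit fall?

$125

At $116,300 — 5% of the $23,700 excess over $92,600 is $1,185; credit = $3,500 − $1,185 = $2,315.
At $118,800 — 5% of the $26,200 excess over $92,600 is $1,310; credit = $3,500 − $1,310 = $2,190.
Lost: $2,315 − $2,190 = $125.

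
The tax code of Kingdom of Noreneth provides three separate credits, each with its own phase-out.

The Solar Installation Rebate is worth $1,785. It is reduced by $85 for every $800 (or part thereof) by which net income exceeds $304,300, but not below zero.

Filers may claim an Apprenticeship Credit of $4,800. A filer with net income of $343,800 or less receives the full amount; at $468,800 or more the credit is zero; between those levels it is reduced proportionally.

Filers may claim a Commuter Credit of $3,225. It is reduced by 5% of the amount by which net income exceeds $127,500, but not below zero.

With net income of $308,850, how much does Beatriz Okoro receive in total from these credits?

$6,075

Solar Installation Rebate: income exceeds $304,300 by $4,550, which is 6 full-or-partial $800 increments; reduction = 6 × $85 = $510, leaving $1,275.
Apprenticeship Credit: $308,850 is at or below the $343,800 threshold, so the full $4,800 applies.
Commuter Credit: 5% of the $181,350 excess over $127,500 is $9,067.50 ≥ base, so the credit is $0.
Total: $1,275 + $4,800 + $0 = $6,075.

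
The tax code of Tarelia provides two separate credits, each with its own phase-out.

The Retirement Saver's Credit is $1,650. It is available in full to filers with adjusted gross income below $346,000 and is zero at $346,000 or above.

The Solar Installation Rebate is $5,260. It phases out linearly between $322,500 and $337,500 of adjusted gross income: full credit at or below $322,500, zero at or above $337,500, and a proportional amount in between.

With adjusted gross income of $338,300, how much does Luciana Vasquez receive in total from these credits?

$1,650

Retirement Saver's Credit: $338,300 is below the $346,000 cutoff, so the full $1,650 applies.
Solar Installation Rebate: $338,300 is at or above $337,500, so the credit is $0.
Total: $1,650 + $0 = $1,650.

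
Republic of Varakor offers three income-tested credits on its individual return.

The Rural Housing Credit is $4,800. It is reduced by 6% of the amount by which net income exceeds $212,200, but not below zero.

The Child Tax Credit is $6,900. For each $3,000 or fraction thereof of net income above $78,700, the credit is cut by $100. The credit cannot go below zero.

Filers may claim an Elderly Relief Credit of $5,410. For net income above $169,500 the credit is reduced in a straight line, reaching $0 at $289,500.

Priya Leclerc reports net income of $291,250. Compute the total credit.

$57

Rural Housing Credit: 6% of the $79,050 excess over $212,200 is $4,743; credit = $4,800 − $4,743 = $57.
Child Tax Credit: income exceeds $78,700 by $212,550 → 71 increments × $100 = $7,100 ≥ base, so the credit is $0.
Elderly Relief Credit: $291,250 is at or above $289,500, so the credit is $0.
Total: $57 + $0 + $0 = $57.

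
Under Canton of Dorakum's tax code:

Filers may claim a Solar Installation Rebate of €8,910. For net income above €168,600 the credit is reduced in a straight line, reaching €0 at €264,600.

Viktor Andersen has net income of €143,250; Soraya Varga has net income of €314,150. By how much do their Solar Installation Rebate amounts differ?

Viktor (€143,250): Solar Installation Rebate: €143,250 is at or below the €168,600 threshold, so the full €8,910 applies.
Soraya (€314,150): Solar Installation Rebate: €314,150 is at or above €264,600, so the credit is €0.
Difference: |€8,910 − €0| = €8,910.

€8,910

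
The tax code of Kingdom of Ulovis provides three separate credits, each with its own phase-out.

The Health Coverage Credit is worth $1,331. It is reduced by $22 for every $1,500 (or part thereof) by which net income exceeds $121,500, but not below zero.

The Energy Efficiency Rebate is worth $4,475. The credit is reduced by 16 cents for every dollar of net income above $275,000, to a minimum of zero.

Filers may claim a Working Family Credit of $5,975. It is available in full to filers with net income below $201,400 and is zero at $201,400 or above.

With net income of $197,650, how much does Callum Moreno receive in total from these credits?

Health Coverage Credit: income exceeds $121,500 by $76,150, which is 51 full-or-partial $1,500 increments; reduction = 51 × $22 = $1,122, leaving $209.
Energy Efficiency Rebate: $197,650 is at or below the $275,000 threshold, so the full $4,475 applies.
Working Family Credit: $197,650 is below the $201,400 cutoff, so the full $5,975 applies.
Total: $209 + $4,475 + $5,975 = $10,659.

$10,659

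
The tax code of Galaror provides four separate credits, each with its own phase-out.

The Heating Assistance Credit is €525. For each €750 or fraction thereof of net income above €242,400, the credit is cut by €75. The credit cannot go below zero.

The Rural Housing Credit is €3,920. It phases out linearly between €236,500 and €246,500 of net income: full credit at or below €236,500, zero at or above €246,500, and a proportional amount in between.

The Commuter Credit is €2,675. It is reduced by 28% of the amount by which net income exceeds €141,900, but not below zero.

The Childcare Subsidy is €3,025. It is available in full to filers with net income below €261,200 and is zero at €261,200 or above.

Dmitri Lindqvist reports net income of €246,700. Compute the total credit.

€3,100

Heating Assistance Credit: income exceeds €242,400 by €4,300, which is 6 full-or-partial €750 increments; reduction = 6 × €75 = €450, leaving €75.
Rural Housing Credit: €246,700 is at or above €246,500, so the credit is €0.
Commuter Credit: 28% of the €104,800 excess over €141,900 is €29,344 ≥ base, so the credit is €0.
Childcare Subsidy: €246,700 is below the €261,200 cutoff, so the full €3,025 applies.
Total: €75 + €0 + €0 + €3,025 = €3,100.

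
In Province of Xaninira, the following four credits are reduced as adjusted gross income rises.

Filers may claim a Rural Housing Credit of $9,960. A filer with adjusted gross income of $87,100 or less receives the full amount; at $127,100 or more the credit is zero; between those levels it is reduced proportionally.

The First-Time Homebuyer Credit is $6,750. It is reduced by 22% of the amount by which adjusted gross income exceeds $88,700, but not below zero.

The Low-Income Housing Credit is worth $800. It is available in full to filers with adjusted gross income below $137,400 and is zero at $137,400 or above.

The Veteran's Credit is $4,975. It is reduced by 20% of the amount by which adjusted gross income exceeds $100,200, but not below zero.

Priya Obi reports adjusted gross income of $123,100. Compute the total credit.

Rural Housing Credit: $123,100 is $36,000 into a $40,000 phase-out range, leaving 4,000/40,000 of the credit: $9,960 × 4,000/40,000 = $996.
First-Time Homebuyer Credit: 22% of the $34,400 excess over $88,700 is $7,568 ≥ base, so the credit is $0.
Low-Income Housing Credit: $123,100 is below the $137,400 cutoff, so the full $800 applies.
Veteran's Credit: 20% of the $22,900 excess over $100,200 is $4,580; credit = $4,975 − $4,580 = $395.
Total: $996 + $0 + $800 + $395 = $2,191.

$2,191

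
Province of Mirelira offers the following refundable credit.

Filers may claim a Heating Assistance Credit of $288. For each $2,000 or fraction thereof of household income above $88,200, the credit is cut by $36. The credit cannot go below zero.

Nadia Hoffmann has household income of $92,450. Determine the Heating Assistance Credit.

$180

Heating Assistance Credit: income exceeds $88,200 by $4,250, which is 3 full-or-partial $2,000 increments; reduction = 3 × $36 = $108, leaving $180.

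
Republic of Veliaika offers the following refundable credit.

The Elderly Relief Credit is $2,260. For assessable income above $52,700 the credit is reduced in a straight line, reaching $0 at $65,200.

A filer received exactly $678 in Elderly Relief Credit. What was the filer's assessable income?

$678 is 678/2,260 of the full $2,260, so 1,582/2,260 of the $12,500 range has been used: income = $52,700 + $12,500 × 1,582/2,260 = $61,450.

$61,450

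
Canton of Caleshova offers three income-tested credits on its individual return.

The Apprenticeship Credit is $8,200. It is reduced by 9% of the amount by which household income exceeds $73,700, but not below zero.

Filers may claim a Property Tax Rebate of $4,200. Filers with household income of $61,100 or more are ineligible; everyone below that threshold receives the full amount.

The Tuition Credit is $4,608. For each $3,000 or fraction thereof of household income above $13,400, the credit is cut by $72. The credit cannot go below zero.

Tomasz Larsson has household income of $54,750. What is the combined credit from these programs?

Apprenticeship Credit: $54,750 is at or below the $73,700 threshold, so the full $8,200 applies.
Property Tax Rebate: $54,750 is below the $61,100 cutoff, so the full $4,200 applies.
Tuition Credit: income exceeds $13,400 by $41,350, which is 14 full-or-partial $3,000 increments; reduction = 14 × $72 = $1,008, leaving $3,600.
Total: $8,200 + $4,200 + $3,600 = $16,000.

$16,000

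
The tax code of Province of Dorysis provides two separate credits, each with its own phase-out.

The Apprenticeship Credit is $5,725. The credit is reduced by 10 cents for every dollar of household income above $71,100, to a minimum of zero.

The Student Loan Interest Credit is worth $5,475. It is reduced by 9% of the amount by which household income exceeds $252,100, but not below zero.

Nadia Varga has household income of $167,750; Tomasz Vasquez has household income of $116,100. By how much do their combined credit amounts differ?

$1,225

Nadia ($167,750): Apprenticeship Credit: 10% of the $96,650 excess over $71,100 is $9,665 ≥ base, so the credit is $0. Student Loan Interest Credit: $167,750 is at or below the $252,100 threshold, so the full $5,475 applies. total $0 + $5,475 = $5,475
Tomasz ($116,100): Apprenticeship Credit: 10% of the $45,000 excess over $71,100 is $4,500; credit = $5,725 − $4,500 = $1,225. Student Loan Interest Credit: $116,100 is at or below the $252,100 threshold, so the full $5,475 applies. total $1,225 + $5,475 = $6,700
Difference: |$5,475 − $6,700| = $1,225.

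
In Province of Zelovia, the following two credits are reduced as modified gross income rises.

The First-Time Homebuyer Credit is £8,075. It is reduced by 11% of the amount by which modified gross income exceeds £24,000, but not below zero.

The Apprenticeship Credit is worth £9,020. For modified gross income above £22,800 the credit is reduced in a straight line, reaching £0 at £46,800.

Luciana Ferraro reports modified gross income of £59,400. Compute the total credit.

First-Time Homebuyer Credit: 11% of the £35,400 excess over £24,000 is £3,894; credit = £8,075 − £3,894 = £4,181.
Apprenticeship Credit: £59,400 is at or above £46,800, so the credit is £0.
Total: £4,181 + £0 = £4,181.

£4,181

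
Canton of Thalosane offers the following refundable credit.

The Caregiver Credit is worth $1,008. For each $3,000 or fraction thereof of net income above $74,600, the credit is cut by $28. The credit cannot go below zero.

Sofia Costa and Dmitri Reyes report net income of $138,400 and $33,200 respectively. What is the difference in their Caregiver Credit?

Sofia ($138,400): Caregiver Credit: income exceeds $74,600 by $63,800, which is 22 full-or-partial $3,000 increments; reduction = 22 × $28 = $616, leaving $392.
Dmitri ($33,200): Caregiver Credit: $33,200 is at or below the $74,600 threshold, so the full $1,008 applies.
Difference: |$392 − $1,008| = $616.

$616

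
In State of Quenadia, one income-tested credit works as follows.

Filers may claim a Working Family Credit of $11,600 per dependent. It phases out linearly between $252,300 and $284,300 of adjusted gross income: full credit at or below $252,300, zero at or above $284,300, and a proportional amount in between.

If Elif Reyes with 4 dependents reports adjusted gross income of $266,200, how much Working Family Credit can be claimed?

Working Family Credit: base = 4 × $11,600 = $46,400. $266,200 is $13,900 into a $32,000 phase-out range, leaving 18,100/32,000 of the credit: $46,400 × 18,100/32,000 = $26,245.

$26,245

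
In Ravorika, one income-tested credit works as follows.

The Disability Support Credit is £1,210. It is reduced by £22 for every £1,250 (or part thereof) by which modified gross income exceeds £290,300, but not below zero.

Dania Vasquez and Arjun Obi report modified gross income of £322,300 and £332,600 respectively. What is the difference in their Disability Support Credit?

£176

Dania (£322,300): Disability Support Credit: income exceeds £290,300 by £32,000, which is 26 full-or-partial £1,250 increments; reduction = 26 × £22 = £572, leaving £638.
Arjun (£332,600): Disability Support Credit: income exceeds £290,300 by £42,300, which is 34 full-or-partial £1,250 increments; reduction = 34 × £22 = £748, leaving £462.
Difference: |£638 − £462| = £176.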